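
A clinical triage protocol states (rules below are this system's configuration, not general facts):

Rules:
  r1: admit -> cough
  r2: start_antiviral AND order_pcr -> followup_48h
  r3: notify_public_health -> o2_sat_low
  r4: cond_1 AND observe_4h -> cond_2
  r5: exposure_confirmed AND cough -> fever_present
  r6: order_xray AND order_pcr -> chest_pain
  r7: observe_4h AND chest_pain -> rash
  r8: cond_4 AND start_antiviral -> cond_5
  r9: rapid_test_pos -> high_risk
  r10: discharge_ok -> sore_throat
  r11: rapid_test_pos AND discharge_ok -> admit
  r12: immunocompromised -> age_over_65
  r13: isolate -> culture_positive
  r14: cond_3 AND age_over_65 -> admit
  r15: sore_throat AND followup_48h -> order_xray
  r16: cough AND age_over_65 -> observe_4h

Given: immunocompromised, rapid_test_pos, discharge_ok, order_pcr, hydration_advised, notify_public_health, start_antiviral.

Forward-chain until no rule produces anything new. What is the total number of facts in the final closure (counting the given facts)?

Round 1 — r2, r3, r9, r10, r11, r12, derive followup_48h, o2_sat_low, high_risk, sore_throat, admit, age_over_65.
Round 2 — r1, r15, derive cough, order_xray.
Round 3 — r6, r16, derive chest_pain, observe_4h.
Round 4 — r7, derive rash.
Closure: {admit, age_over_65, chest_pain, cough, discharge_ok, followup_48h, high_risk, hydration_advised, immunocompromised, notify_public_health, o2_sat_low, observe_4h, order_pcr, order_xray, rapid_test_pos, rash, sore_throat, start_antiviral} — 18 facts.

18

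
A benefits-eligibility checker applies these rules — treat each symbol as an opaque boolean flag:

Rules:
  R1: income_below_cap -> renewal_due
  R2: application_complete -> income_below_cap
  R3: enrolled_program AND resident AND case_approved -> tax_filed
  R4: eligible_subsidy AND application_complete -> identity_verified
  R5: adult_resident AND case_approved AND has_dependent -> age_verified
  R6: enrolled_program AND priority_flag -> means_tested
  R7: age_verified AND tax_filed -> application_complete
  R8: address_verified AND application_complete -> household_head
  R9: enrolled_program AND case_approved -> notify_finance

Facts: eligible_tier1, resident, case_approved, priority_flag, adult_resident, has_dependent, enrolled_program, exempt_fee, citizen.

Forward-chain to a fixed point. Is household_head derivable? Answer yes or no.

Round 1 fires R3, R5, R6, R9, giving tax_filed, age_verified, means_tested, notify_finance.
Round 2 fires R7, giving application_complete.
Round 3 fires R2, giving income_below_cap.
Round 4 fires R1, giving renewal_due.
Fixed point reached. household_head is concluded only by R8; R8 needs address_verified (never derived).

no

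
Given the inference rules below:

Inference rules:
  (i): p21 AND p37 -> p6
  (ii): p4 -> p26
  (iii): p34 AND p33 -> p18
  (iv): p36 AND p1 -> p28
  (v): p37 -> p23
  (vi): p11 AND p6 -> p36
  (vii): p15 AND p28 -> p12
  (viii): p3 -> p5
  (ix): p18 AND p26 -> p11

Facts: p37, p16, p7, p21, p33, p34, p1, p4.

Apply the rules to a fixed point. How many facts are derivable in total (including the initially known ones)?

[1] (i) [p21 AND p37 -> p6]; (ii) [p4 -> p26]; (iii) [p34 AND p33 -> p18]; (v) [p37 -> p23]. ⇒ new: p6, p26, p18, p23.
[2] (ix) [p18 AND p26 -> p11]. ⇒ new: p11.
[3] (vi) [p11 AND p6 -> p36]. ⇒ new: p36.
[4] (iv) [p36 AND p1 -> p28]. ⇒ new: p28.
Closure: {p1, p11, p16, p18, p21, p23, p26, p28, p33, p34, p36, p37, p4, p6, p7} — 15 facts.

15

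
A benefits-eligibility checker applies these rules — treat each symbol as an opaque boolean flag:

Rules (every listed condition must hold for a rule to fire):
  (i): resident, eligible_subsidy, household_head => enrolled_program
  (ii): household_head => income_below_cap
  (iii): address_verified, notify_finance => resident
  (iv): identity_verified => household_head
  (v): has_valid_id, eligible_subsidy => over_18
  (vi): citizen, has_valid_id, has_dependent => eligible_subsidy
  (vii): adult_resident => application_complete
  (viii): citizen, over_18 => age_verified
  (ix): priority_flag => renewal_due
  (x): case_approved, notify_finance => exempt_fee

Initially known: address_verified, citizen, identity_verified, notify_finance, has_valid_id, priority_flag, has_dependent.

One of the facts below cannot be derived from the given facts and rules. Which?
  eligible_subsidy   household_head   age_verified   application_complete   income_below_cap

Round 1 — (iii), (iv), (vi), (ix), derive resident, household_head, eligible_subsidy, renewal_due.
Round 2 — (i), (ii), (v), derive enrolled_program, income_below_cap, over_18.
Round 3 — (viii), derive age_verified.
Derived: household_head (round 1), eligible_subsidy (round 1), income_below_cap (round 2), age_verified (round 3). application_complete never appears in any round.

application_complete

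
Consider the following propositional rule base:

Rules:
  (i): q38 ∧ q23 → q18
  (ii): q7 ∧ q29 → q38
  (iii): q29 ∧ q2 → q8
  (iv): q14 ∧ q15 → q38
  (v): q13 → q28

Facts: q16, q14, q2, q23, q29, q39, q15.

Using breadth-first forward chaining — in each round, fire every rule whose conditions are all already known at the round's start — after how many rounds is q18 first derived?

2

Round 1: (iii) [q29 ∧ q2 → q8]; (iv) [q14 ∧ q15 → q38]. New: q8, q38.
Round 2: (i) [q38 ∧ q23 → q18]. New: q18.
q18 first appears in round 2.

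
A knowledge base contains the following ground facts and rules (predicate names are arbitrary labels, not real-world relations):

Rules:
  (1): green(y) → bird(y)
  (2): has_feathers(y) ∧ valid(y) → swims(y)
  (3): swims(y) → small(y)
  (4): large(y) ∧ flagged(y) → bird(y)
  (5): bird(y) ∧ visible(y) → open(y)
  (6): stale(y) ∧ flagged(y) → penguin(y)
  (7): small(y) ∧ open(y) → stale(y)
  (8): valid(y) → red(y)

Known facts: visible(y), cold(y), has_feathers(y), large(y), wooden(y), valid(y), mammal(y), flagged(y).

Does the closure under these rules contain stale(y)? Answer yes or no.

[1] (2) [has_feathers(y) ∧ valid(y) → swims(y)]; (4) [large(y) ∧ flagged(y) → bird(y)]; (8) [valid(y) → red(y)]. ⇒ new: swims(y), bird(y), red(y).
[2] (3) [swims(y) → small(y)]; (5) [bird(y) ∧ visible(y) → open(y)]. ⇒ new: small(y), open(y).
[3] (7) [small(y) ∧ open(y) → stale(y)]. ⇒ new: stale(y).
[4] (6) [stale(y) ∧ flagged(y) → penguin(y)]. ⇒ new: penguin(y).
stale(y) appears in round 3, so it is derivable.

yes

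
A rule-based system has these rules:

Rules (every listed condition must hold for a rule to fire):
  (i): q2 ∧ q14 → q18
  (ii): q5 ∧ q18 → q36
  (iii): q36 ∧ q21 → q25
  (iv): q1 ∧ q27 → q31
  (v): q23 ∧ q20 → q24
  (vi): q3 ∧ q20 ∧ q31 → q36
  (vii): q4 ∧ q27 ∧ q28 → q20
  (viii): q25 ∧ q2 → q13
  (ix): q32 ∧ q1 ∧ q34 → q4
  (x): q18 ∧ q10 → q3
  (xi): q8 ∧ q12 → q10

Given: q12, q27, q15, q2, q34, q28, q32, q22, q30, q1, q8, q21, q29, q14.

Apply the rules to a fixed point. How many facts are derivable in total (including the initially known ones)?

23

Round 1: (i) [q2 ∧ q14 → q18]; (iv) [q1 ∧ q27 → q31]; (ix) [q32 ∧ q1 ∧ q34 → q4]; (xi) [q8 ∧ q12 → q10]. New: q18, q31, q4, q10.
Round 2: (vii) [q4 ∧ q27 ∧ q28 → q20]; (x) [q18 ∧ q10 → q3]. New: q20, q3.
Round 3: (vi) [q3 ∧ q20 ∧ q31 → q36]. New: q36.
Round 4: (iii) [q36 ∧ q21 → q25]. New: q25.
Round 5: (viii) [q25 ∧ q2 → q13]. New: q13.
Closure: {q1, q10, q12, q13, q14, q15, q18, q2, q20, q21, q22, q25, q27, q28, q29, q3, q30, q31, q32, q34, q36, q4, q8} — 23 facts.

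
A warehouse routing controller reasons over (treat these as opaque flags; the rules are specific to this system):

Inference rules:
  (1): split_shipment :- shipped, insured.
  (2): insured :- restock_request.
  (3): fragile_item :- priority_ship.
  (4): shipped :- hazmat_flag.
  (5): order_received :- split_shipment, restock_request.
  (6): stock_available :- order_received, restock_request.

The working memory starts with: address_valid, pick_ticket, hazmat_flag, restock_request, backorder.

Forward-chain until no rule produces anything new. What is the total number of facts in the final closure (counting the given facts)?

10

Round 1 — (2), (4), derive insured, shipped.
Round 2 — (1), derive split_shipment.
Round 3 — (5), derive order_received.
Round 4 — (6), derive stock_available.
Closure: {address_valid, backorder, hazmat_flag, insured, order_received, pick_ticket, restock_request, shipped, split_shipment, stock_available} — 10 facts.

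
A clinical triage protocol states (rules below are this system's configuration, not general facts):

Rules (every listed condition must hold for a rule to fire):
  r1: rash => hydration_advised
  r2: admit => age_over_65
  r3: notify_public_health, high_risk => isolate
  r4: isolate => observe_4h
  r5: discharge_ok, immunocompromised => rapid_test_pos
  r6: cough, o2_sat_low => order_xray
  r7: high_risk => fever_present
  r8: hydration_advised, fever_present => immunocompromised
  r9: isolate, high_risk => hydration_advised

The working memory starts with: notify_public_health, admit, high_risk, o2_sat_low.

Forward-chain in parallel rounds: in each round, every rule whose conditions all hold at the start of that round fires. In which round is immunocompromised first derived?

Round 1: r2 [admit => age_over_65]; r3 [notify_public_health, high_risk => isolate]; r7 [high_risk => fever_present]. New: age_over_65, isolate, fever_present.
Round 2: r4 [isolate => observe_4h]; r9 [isolate, high_risk => hydration_advised]. New: observe_4h, hydration_advised.
Round 3: r8 [hydration_advised, fever_present => immunocompromised]. New: immunocompromised.
immunocompromised first appears in round 3.

3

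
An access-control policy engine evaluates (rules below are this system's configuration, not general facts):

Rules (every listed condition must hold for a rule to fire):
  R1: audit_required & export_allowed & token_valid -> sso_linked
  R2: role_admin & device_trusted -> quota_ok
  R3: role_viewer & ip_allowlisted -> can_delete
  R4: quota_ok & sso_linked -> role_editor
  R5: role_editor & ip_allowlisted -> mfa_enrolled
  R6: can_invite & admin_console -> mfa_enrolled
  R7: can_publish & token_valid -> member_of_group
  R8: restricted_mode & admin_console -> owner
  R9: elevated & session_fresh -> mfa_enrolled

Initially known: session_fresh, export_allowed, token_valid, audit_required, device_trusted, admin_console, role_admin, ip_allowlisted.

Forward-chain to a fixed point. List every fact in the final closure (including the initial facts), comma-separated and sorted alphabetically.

Round 1 fires R1, R2, giving sso_linked, quota_ok.
Round 2 fires R4, giving role_editor.
Round 3 fires R5, giving mfa_enrolled.

admin_console, audit_required, device_trusted, export_allowed, ip_allowlisted, mfa_enrolled, quota_ok, role_admin, role_editor, session_fresh, sso_linked, token_valid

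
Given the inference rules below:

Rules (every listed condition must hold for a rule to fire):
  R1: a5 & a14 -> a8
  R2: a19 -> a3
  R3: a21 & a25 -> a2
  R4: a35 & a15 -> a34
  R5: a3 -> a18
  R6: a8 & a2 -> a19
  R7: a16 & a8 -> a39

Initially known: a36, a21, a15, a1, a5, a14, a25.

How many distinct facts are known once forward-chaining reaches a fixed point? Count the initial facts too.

[1] R1 [a5 & a14 -> a8]; R3 [a21 & a25 -> a2]. ⇒ new: a8, a2.
[2] R6 [a8 & a2 -> a19]. ⇒ new: a19.
[3] R2 [a19 -> a3]. ⇒ new: a3.
[4] R5 [a3 -> a18]. ⇒ new: a18.
Closure: {a1, a14, a15, a18, a19, a2, a21, a25, a3, a36, a5, a8} — 12 facts.

12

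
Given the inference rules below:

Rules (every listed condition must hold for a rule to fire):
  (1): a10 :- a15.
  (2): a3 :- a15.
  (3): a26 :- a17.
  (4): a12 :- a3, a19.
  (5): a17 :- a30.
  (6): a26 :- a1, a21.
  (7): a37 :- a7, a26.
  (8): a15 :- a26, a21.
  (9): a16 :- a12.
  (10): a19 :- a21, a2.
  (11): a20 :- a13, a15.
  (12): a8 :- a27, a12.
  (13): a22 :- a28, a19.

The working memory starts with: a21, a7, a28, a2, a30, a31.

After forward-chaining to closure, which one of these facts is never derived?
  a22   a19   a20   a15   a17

a20

Round 1: (5) [a17 :- a30.]; (10) [a19 :- a21, a2.]. New: a17, a19.
Round 2: (3) [a26 :- a17.]; (13) [a22 :- a28, a19.]. New: a26, a22.
Round 3: (7) [a37 :- a7, a26.]; (8) [a15 :- a26, a21.]. New: a37, a15.
Round 4: (1) [a10 :- a15.]; (2) [a3 :- a15.]. New: a10, a3.
Round 5: (4) [a12 :- a3, a19.]. New: a12.
Round 6: (9) [a16 :- a12.]. New: a16.
Derived: a17 (round 1), a22 (round 2), a15 (round 3), a19 (round 1). a20 never appears in any round.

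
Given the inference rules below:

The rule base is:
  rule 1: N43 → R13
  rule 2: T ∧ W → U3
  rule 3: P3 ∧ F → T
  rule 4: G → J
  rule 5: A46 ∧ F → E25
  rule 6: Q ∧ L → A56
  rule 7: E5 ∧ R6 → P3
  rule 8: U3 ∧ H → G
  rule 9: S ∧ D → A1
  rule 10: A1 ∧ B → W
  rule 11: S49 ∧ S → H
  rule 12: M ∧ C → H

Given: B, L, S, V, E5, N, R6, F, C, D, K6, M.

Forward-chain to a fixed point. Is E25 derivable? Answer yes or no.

no

Round 1: rule 7 [E5 ∧ R6 → P3]; rule 9 [S ∧ D → A1]; rule 12 [M ∧ C → H]. Adds P3, A1, H.
Round 2: rule 3 [P3 ∧ F → T]; rule 10 [A1 ∧ B → W]. Adds T, W.
Round 3: rule 2 [T ∧ W → U3]. Adds U3.
Round 4: rule 8 [U3 ∧ H → G]. Adds G.
Round 5: rule 4 [G → J]. Adds J.
Fixed point reached. E25 is concluded only by rule 5; rule 5 needs A46 (never derived).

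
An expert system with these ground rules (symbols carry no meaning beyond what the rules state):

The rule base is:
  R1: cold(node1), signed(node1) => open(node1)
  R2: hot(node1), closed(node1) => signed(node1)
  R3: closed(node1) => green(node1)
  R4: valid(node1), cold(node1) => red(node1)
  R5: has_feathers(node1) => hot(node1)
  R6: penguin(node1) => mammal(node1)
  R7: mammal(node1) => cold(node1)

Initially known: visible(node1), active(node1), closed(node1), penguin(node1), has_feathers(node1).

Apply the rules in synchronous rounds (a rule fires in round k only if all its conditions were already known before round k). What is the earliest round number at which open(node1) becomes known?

3

Round 1 fires R3, R5, R6, giving green(node1), hot(node1), mammal(node1).
Round 2 fires R2, R7, giving signed(node1), cold(node1).
Round 3 fires R1, giving open(node1).
open(node1) first appears in round 3.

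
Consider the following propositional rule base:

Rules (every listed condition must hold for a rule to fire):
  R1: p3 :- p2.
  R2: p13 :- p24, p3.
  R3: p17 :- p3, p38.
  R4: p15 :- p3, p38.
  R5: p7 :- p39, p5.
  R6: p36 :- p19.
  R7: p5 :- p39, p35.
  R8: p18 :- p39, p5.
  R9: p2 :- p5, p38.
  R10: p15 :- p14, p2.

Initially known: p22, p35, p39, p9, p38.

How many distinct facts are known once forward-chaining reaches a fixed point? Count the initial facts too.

Round 1: R7 [p5 :- p39, p35.]. New: p5.
Round 2: R5 [p7 :- p39, p5.]; R8 [p18 :- p39, p5.]; R9 [p2 :- p5, p38.]. New: p7, p18, p2.
Round 3: R1 [p3 :- p2.]. New: p3.
Round 4: R3 [p17 :- p3, p38.]; R4 [p15 :- p3, p38.]. New: p17, p15.
Closure: {p15, p17, p18, p2, p22, p3, p35, p38, p39, p5, p7, p9} — 12 facts.

12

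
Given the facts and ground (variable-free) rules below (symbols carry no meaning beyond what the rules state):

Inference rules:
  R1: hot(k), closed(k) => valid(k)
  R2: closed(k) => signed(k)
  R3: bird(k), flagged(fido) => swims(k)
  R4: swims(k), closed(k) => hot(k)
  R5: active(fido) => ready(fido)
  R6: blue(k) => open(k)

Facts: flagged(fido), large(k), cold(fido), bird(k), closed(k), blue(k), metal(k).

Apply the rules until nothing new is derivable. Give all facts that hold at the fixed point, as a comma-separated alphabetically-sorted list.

Round 1: R2 [closed(k) => signed(k)]; R3 [bird(k), flagged(fido) => swims(k)]; R6 [blue(k) => open(k)]. New: signed(k), swims(k), open(k).
Round 2: R4 [swims(k), closed(k) => hot(k)]. New: hot(k).
Round 3: R1 [hot(k), closed(k) => valid(k)]. New: valid(k).

bird(k), blue(k), closed(k), cold(fido), flagged(fido), hot(k), large(k), metal(k), open(k), signed(k), swims(k), valid(k)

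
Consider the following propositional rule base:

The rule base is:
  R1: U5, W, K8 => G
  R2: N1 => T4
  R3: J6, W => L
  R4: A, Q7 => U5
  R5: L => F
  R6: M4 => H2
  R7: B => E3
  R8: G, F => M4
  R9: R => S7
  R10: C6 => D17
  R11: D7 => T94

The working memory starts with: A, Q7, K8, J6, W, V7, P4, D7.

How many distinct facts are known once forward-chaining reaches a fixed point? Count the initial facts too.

15

Round 1 — R3, R4, R11, derive L, U5, T94.
Round 2 — R1, R5, derive G, F.
Round 3 — R8, derive M4.
Round 4 — R6, derive H2.
Closure: {A, D7, F, G, H2, J6, K8, L, M4, P4, Q7, T94, U5, V7, W} — 15 facts.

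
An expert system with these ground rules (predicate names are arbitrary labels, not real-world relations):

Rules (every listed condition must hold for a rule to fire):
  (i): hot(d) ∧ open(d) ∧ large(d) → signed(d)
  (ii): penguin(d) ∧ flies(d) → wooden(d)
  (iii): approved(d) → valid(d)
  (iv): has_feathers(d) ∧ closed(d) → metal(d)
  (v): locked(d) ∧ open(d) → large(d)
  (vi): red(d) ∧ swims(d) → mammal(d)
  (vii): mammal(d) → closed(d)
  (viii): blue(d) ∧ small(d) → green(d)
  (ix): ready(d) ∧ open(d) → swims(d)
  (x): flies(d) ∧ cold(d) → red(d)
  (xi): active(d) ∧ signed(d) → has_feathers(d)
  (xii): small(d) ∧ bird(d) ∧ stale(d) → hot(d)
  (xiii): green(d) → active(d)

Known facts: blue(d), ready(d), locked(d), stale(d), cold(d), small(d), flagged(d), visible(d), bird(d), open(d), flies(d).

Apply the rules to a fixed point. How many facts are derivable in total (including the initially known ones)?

22

Round 1: (v) [locked(d) ∧ open(d) → large(d)]; (viii) [blue(d) ∧ small(d) → green(d)]; (ix) [ready(d) ∧ open(d) → swims(d)]; (x) [flies(d) ∧ cold(d) → red(d)]; (xii) [small(d) ∧ bird(d) ∧ stale(d) → hot(d)]. Adds large(d), green(d), swims(d), red(d), hot(d).
Round 2: (i) [hot(d) ∧ open(d) ∧ large(d) → signed(d)]; (vi) [red(d) ∧ swims(d) → mammal(d)]; (xiii) [green(d) → active(d)]. Adds signed(d), mammal(d), active(d).
Round 3: (vii) [mammal(d) → closed(d)]; (xi) [active(d) ∧ signed(d) → has_feathers(d)]. Adds closed(d), has_feathers(d).
Round 4: (iv) [has_feathers(d) ∧ closed(d) → metal(d)]. Adds metal(d).
Closure: {active(d), bird(d), blue(d), closed(d), cold(d), flagged(d), flies(d), green(d), has_feathers(d), hot(d), large(d), locked(d), mammal(d), metal(d), open(d), ready(d), red(d), signed(d), small(d), stale(d), swims(d), visible(d)} — 22 facts.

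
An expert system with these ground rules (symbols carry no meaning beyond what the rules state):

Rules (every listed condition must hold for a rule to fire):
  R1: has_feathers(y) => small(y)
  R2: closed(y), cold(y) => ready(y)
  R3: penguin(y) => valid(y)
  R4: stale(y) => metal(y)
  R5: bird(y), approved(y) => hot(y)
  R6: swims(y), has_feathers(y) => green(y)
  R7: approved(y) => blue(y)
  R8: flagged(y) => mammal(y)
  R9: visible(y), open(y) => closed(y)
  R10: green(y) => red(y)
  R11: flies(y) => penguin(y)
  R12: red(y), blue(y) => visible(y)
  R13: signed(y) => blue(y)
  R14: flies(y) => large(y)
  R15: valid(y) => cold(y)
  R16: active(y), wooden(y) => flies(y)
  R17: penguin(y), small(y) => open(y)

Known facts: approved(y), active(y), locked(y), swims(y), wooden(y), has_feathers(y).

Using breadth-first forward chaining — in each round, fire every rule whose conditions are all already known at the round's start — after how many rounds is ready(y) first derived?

5

Round 1: R1 [has_feathers(y) => small(y)]; R6 [swims(y), has_feathers(y) => green(y)]; R7 [approved(y) => blue(y)]; R16 [active(y), wooden(y) => flies(y)]. New: small(y), green(y), blue(y), flies(y).
Round 2: R10 [green(y) => red(y)]; R11 [flies(y) => penguin(y)]; R14 [flies(y) => large(y)]. New: red(y), penguin(y), large(y).
Round 3: R3 [penguin(y) => valid(y)]; R12 [red(y), blue(y) => visible(y)]; R17 [penguin(y), small(y) => open(y)]. New: valid(y), visible(y), open(y).
Round 4: R9 [visible(y), open(y) => closed(y)]; R15 [valid(y) => cold(y)]. New: closed(y), cold(y).
Round 5: R2 [closed(y), cold(y) => ready(y)]. New: ready(y).
ready(y) first appears in round 5.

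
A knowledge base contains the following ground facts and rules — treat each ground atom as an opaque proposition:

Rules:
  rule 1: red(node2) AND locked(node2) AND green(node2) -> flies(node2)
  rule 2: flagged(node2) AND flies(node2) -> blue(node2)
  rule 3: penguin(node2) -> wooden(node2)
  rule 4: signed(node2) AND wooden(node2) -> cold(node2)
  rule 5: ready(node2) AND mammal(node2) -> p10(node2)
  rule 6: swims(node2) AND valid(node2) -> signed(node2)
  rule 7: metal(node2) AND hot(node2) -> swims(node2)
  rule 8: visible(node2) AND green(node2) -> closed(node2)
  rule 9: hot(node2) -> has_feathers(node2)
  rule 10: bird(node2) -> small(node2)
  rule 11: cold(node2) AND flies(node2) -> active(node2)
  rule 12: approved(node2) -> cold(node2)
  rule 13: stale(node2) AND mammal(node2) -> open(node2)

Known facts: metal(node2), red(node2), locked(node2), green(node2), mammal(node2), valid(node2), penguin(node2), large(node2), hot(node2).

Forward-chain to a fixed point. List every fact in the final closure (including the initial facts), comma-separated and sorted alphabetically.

Round 1 — rule 1, rule 3, rule 7, rule 9, derive flies(node2), wooden(node2), swims(node2), has_feathers(node2).
Round 2 — rule 6, derive signed(node2).
Round 3 — rule 4, derive cold(node2).
Round 4 — rule 11, derive active(node2).

active(node2), cold(node2), flies(node2), green(node2), has_feathers(node2), hot(node2), large(node2), locked(node2), mammal(node2), metal(node2), penguin(node2), red(node2), signed(node2), swims(node2), valid(node2), wooden(node2)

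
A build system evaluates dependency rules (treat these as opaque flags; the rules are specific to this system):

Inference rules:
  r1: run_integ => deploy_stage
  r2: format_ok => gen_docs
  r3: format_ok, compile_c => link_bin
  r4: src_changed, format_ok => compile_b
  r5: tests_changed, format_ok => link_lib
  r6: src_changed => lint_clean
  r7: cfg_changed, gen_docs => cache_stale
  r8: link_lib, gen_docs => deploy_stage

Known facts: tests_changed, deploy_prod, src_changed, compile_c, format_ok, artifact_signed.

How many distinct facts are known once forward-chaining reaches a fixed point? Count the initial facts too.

12

[1] r2 [format_ok => gen_docs]; r3 [format_ok, compile_c => link_bin]; r4 [src_changed, format_ok => compile_b]; r5 [tests_changed, format_ok => link_lib]; r6 [src_changed => lint_clean]. ⇒ new: gen_docs, link_bin, compile_b, link_lib, lint_clean.
[2] r8 [link_lib, gen_docs => deploy_stage]. ⇒ new: deploy_stage.
Closure: {artifact_signed, compile_b, compile_c, deploy_prod, deploy_stage, format_ok, gen_docs, link_bin, link_lib, lint_clean, src_changed, tests_changed} — 12 facts.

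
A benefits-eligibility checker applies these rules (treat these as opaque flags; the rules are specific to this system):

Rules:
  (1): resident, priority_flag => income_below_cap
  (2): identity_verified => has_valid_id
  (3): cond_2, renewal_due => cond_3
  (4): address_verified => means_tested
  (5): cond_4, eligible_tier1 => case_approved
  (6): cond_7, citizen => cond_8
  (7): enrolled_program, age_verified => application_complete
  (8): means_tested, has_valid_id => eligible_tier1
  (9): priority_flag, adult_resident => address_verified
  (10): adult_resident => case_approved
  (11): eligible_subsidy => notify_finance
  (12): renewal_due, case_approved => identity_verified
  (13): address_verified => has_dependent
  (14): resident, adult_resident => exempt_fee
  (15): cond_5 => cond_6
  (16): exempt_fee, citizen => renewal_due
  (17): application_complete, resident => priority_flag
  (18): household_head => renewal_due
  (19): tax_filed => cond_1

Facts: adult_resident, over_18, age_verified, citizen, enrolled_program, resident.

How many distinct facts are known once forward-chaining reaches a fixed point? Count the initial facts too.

18

Round 1: (7) [enrolled_program, age_verified => application_complete]; (10) [adult_resident => case_approved]; (14) [resident, adult_resident => exempt_fee]. New: application_complete, case_approved, exempt_fee.
Round 2: (16) [exempt_fee, citizen => renewal_due]; (17) [application_complete, resident => priority_flag]. New: renewal_due, priority_flag.
Round 3: (1) [resident, priority_flag => income_below_cap]; (9) [priority_flag, adult_resident => address_verified]; (12) [renewal_due, case_approved => identity_verified]. New: income_below_cap, address_verified, identity_verified.
Round 4: (2) [identity_verified => has_valid_id]; (4) [address_verified => means_tested]; (13) [address_verified => has_dependent]. New: has_valid_id, means_tested, has_dependent.
Round 5: (8) [means_tested, has_valid_id => eligible_tier1]. New: eligible_tier1.
Closure: {address_verified, adult_resident, age_verified, application_complete, case_approved, citizen, eligible_tier1, enrolled_program, exempt_fee, has_dependent, has_valid_id, identity_verified, income_below_cap, means_tested, over_18, priority_flag, renewal_due, resident} — 18 facts.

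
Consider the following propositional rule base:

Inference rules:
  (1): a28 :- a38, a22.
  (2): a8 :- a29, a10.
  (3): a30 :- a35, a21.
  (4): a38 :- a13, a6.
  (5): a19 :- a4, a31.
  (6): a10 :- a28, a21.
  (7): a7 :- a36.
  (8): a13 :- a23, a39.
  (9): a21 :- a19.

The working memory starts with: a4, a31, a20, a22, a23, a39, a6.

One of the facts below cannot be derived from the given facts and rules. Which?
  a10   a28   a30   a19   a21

Round 1: (5) [a19 :- a4, a31.]; (8) [a13 :- a23, a39.]. New: a19, a13.
Round 2: (4) [a38 :- a13, a6.]; (9) [a21 :- a19.]. New: a38, a21.
Round 3: (1) [a28 :- a38, a22.]. New: a28.
Round 4: (6) [a10 :- a28, a21.]. New: a10.
Derived: a10 (round 4), a28 (round 3), a21 (round 2), a19 (round 1). a30 never appears in any round.

a30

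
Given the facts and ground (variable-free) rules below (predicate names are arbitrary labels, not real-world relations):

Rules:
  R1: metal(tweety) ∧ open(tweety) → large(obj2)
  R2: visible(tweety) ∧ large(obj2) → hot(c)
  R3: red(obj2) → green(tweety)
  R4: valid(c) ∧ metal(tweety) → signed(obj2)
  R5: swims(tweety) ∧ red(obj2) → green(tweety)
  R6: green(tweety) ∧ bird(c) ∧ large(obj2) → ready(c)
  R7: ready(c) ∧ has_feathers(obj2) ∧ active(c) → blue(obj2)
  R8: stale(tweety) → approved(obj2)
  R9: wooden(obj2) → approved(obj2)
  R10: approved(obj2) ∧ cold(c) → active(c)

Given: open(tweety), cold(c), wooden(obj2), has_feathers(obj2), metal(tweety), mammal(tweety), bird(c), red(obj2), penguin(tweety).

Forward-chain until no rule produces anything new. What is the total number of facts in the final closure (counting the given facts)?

Round 1: R1 [metal(tweety) ∧ open(tweety) → large(obj2)]; R3 [red(obj2) → green(tweety)]; R9 [wooden(obj2) → approved(obj2)]. Adds large(obj2), green(tweety), approved(obj2).
Round 2: R6 [green(tweety) ∧ bird(c) ∧ large(obj2) → ready(c)]; R10 [approved(obj2) ∧ cold(c) → active(c)]. Adds ready(c), active(c).
Round 3: R7 [ready(c) ∧ has_feathers(obj2) ∧ active(c) → blue(obj2)]. Adds blue(obj2).
Closure: {active(c), approved(obj2), bird(c), blue(obj2), cold(c), green(tweety), has_feathers(obj2), large(obj2), mammal(tweety), metal(tweety), open(tweety), penguin(tweety), ready(c), red(obj2), wooden(obj2)} — 15 facts.

15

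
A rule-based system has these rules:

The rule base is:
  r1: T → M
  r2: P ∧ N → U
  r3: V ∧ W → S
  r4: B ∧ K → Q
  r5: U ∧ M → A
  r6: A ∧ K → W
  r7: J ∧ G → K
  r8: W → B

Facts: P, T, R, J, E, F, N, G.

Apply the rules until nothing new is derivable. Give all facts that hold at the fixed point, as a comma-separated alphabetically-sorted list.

Round 1 — r1, r2, r7, derive M, U, K.
Round 2 — r5, derive A.
Round 3 — r6, derive W.
Round 4 — r8, derive B.
Round 5 — r4, derive Q.

A, B, E, F, G, J, K, M, N, P, Q, R, T, U, W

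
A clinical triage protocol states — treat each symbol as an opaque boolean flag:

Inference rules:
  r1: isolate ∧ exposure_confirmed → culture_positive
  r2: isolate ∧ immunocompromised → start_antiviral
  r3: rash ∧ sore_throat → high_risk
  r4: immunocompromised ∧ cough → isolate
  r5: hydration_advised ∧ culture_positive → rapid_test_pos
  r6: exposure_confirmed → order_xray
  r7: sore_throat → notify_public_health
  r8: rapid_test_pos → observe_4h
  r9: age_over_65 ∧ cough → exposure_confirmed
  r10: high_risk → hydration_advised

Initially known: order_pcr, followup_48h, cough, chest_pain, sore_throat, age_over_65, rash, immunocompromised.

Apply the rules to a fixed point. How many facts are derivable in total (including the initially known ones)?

Round 1: r3 [rash ∧ sore_throat → high_risk]; r4 [immunocompromised ∧ cough → isolate]; r7 [sore_throat → notify_public_health]; r9 [age_over_65 ∧ cough → exposure_confirmed]. New: high_risk, isolate, notify_public_health, exposure_confirmed.
Round 2: r1 [isolate ∧ exposure_confirmed → culture_positive]; r2 [isolate ∧ immunocompromised → start_antiviral]; r6 [exposure_confirmed → order_xray]; r10 [high_risk → hydration_advised]. New: culture_positive, start_antiviral, order_xray, hydration_advised.
Round 3: r5 [hydration_advised ∧ culture_positive → rapid_test_pos]. New: rapid_test_pos.
Round 4: r8 [rapid_test_pos → observe_4h]. New: observe_4h.
Closure: {age_over_65, chest_pain, cough, culture_positive, exposure_confirmed, followup_48h, high_risk, hydration_advised, immunocompromised, isolate, notify_public_health, observe_4h, order_pcr, order_xray, rapid_test_pos, rash, sore_throat, start_antiviral} — 18 facts.

18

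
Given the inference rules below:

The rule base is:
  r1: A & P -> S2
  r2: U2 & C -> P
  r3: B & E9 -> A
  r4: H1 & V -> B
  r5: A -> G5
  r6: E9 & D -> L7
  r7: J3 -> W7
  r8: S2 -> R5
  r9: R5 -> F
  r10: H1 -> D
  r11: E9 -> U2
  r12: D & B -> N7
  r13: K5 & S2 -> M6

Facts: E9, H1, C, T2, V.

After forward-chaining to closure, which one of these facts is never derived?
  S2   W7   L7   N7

Round 1 fires r4, r10, r11, giving B, D, U2.
Round 2 fires r2, r3, r6, r12, giving P, A, L7, N7.
Round 3 fires r1, r5, giving S2, G5.
Round 4 fires r8, giving R5.
Round 5 fires r9, giving F.
Derived: S2 (round 3), N7 (round 2), L7 (round 2). W7 never appears in any round.

W7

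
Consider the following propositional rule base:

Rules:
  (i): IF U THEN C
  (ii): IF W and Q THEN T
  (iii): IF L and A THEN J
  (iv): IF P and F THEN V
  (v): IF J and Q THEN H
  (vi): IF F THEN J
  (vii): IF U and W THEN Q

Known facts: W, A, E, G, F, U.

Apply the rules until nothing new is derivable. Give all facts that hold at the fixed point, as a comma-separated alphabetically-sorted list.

A, C, E, F, G, H, J, Q, T, U, W

[1] (i) [IF U THEN C]; (vi) [IF F THEN J]; (vii) [IF U and W THEN Q]. ⇒ new: C, J, Q.
[2] (ii) [IF W and Q THEN T]; (v) [IF J and Q THEN H]. ⇒ new: T, H.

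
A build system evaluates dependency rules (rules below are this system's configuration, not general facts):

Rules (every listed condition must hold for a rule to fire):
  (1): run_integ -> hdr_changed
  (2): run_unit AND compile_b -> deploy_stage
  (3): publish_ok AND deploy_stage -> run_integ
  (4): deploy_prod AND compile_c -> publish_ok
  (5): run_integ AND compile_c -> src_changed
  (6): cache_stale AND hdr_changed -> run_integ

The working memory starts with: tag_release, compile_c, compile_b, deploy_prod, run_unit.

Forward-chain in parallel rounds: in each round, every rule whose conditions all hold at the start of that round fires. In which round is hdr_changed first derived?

Round 1 — (2), (4), derive deploy_stage, publish_ok.
Round 2 — (3), derive run_integ.
Round 3 — (1), (5), derive hdr_changed, src_changed.
hdr_changed first appears in round 3.

3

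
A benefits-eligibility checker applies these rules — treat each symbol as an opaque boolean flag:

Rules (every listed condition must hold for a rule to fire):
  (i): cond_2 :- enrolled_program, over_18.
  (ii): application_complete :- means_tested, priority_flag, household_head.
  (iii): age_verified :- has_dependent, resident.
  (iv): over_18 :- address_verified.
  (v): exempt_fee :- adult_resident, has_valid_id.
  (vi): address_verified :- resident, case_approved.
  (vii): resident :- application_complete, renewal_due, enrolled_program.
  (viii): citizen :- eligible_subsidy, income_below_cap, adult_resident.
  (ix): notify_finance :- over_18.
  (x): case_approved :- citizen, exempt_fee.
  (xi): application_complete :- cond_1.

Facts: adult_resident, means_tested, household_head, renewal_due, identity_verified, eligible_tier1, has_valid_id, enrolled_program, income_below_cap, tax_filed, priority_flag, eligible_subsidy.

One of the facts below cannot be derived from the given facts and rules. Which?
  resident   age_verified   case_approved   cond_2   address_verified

Round 1: (ii) [application_complete :- means_tested, priority_flag, household_head.]; (v) [exempt_fee :- adult_resident, has_valid_id.]; (viii) [citizen :- eligible_subsidy, income_below_cap, adult_resident.]. New: application_complete, exempt_fee, citizen.
Round 2: (vii) [resident :- application_complete, renewal_due, enrolled_program.]; (x) [case_approved :- citizen, exempt_fee.]. New: resident, case_approved.
Round 3: (vi) [address_verified :- resident, case_approved.]. New: address_verified.
Round 4: (iv) [over_18 :- address_verified.]. New: over_18.
Round 5: (i) [cond_2 :- enrolled_program, over_18.]; (ix) [notify_finance :- over_18.]. New: cond_2, notify_finance.
Derived: address_verified (round 3), cond_2 (round 5), case_approved (round 2), resident (round 2). age_verified never appears in any round.

age_verified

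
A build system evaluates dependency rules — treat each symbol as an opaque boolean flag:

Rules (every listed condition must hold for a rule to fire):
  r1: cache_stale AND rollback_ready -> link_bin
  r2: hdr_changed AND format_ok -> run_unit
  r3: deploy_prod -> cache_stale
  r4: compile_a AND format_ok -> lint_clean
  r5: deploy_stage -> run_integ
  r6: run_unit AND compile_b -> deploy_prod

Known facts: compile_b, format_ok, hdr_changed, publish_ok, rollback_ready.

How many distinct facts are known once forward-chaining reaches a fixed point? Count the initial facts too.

9

Round 1: r2 [hdr_changed AND format_ok -> run_unit]. New: run_unit.
Round 2: r6 [run_unit AND compile_b -> deploy_prod]. New: deploy_prod.
Round 3: r3 [deploy_prod -> cache_stale]. New: cache_stale.
Round 4: r1 [cache_stale AND rollback_ready -> link_bin]. New: link_bin.
Closure: {cache_stale, compile_b, deploy_prod, format_ok, hdr_changed, link_bin, publish_ok, rollback_ready, run_unit} — 9 facts.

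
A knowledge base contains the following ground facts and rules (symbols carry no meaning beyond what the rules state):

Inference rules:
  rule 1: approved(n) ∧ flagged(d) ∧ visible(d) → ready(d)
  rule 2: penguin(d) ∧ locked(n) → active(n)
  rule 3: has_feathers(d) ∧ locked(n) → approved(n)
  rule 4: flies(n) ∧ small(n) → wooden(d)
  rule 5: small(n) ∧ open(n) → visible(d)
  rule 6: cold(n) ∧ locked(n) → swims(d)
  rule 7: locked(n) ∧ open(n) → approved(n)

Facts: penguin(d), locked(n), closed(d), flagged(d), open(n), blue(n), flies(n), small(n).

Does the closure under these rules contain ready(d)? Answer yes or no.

Round 1 — rule 2, rule 4, rule 5, rule 7, derive active(n), wooden(d), visible(d), approved(n).
Round 2 — rule 1, derive ready(d).
ready(d) appears in round 2, so it is derivable.

yes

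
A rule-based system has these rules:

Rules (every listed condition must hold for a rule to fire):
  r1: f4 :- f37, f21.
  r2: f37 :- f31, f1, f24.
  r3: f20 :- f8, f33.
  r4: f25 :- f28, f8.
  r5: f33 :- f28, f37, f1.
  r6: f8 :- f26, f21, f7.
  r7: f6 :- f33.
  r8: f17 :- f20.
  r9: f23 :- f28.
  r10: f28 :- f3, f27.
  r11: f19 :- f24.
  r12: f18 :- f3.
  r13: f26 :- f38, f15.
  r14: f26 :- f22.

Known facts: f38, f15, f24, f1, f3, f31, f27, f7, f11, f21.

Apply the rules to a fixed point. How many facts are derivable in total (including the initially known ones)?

[1] r2 [f37 :- f31, f1, f24.]; r10 [f28 :- f3, f27.]; r11 [f19 :- f24.]; r12 [f18 :- f3.]; r13 [f26 :- f38, f15.]. ⇒ new: f37, f28, f19, f18, f26.
[2] r1 [f4 :- f37, f21.]; r5 [f33 :- f28, f37, f1.]; r6 [f8 :- f26, f21, f7.]; r9 [f23 :- f28.]. ⇒ new: f4, f33, f8, f23.
[3] r3 [f20 :- f8, f33.]; r4 [f25 :- f28, f8.]; r7 [f6 :- f33.]. ⇒ new: f20, f25, f6.
[4] r8 [f17 :- f20.]. ⇒ new: f17.
Closure: {f1, f11, f15, f17, f18, f19, f20, f21, f23, f24, f25, f26, f27, f28, f3, f31, f33, f37, f38, f4, f6, f7, f8} — 23 facts.

23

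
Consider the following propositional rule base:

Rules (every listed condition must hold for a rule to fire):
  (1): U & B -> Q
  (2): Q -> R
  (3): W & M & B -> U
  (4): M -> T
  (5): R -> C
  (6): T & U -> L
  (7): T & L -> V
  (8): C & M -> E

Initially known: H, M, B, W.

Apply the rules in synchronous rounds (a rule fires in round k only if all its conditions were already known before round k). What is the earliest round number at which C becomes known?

Round 1 fires (3), (4), giving U, T.
Round 2 fires (1), (6), giving Q, L.
Round 3 fires (2), (7), giving R, V.
Round 4 fires (5), giving C.
C first appears in round 4.

4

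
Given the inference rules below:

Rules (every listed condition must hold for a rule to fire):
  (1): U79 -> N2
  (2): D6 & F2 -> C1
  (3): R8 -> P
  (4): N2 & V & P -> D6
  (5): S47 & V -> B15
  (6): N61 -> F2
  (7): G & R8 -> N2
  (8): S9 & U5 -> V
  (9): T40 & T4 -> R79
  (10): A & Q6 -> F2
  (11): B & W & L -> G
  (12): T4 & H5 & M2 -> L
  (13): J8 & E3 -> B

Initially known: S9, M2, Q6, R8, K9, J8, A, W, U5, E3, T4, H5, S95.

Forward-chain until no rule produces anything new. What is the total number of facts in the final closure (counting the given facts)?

22

[1] (3) [R8 -> P]; (8) [S9 & U5 -> V]; (10) [A & Q6 -> F2]; (12) [T4 & H5 & M2 -> L]; (13) [J8 & E3 -> B]. ⇒ new: P, V, F2, L, B.
[2] (11) [B & W & L -> G]. ⇒ new: G.
[3] (7) [G & R8 -> N2]. ⇒ new: N2.
[4] (4) [N2 & V & P -> D6]. ⇒ new: D6.
[5] (2) [D6 & F2 -> C1]. ⇒ new: C1.
Closure: {A, B, C1, D6, E3, F2, G, H5, J8, K9, L, M2, N2, P, Q6, R8, S9, S95, T4, U5, V, W} — 22 facts.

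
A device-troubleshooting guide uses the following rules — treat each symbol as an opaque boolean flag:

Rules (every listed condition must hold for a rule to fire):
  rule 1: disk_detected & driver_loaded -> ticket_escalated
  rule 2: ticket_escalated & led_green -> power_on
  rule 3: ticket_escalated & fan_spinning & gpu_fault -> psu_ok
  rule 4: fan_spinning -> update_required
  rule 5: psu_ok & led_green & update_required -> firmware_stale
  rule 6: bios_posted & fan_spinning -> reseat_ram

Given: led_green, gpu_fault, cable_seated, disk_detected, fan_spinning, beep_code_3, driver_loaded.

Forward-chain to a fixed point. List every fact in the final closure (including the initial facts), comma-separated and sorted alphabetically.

Round 1: rule 1 [disk_detected & driver_loaded -> ticket_escalated]; rule 4 [fan_spinning -> update_required]. Adds ticket_escalated, update_required.
Round 2: rule 2 [ticket_escalated & led_green -> power_on]; rule 3 [ticket_escalated & fan_spinning & gpu_fault -> psu_ok]. Adds power_on, psu_ok.
Round 3: rule 5 [psu_ok & led_green & update_required -> firmware_stale]. Adds firmware_stale.

beep_code_3, cable_seated, disk_detected, driver_loaded, fan_spinning, firmware_stale, gpu_fault, led_green, power_on, psu_ok, ticket_escalated, update_required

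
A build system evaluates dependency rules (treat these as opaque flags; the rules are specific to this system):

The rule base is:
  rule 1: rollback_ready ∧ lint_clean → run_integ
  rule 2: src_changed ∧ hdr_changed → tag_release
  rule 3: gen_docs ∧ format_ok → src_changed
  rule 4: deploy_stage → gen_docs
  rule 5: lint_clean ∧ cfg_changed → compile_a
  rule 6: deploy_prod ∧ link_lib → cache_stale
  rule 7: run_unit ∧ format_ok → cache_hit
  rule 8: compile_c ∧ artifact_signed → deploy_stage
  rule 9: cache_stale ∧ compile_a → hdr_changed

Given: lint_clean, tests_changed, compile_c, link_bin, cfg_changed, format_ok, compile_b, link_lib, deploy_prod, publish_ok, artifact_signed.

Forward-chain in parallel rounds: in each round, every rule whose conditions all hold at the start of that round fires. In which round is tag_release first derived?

Round 1 — rule 5, rule 6, rule 8, derive compile_a, cache_stale, deploy_stage.
Round 2 — rule 4, rule 9, derive gen_docs, hdr_changed.
Round 3 — rule 3, derive src_changed.
Round 4 — rule 2, derive tag_release.
tag_release first appears in round 4.

4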